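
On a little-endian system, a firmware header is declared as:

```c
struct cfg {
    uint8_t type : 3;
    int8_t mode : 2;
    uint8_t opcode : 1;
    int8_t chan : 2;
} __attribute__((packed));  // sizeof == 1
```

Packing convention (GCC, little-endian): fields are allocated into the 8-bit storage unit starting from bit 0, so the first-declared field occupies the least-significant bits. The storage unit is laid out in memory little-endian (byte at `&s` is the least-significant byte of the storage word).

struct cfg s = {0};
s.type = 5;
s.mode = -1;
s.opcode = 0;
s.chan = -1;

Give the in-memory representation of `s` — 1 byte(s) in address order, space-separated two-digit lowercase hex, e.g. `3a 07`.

dd

type (3b) val=5 bits=0x5 at bit 0: 0x05
mode (2b) val=-1 bits=0x3 at bit 3: 0x1d
opcode (1b) val=0 bits=0x0 at bit 5: 0x1d
chan (2b) val=-1 bits=0x3 at bit 6: 0xdd
word = 0xdd → little-endian bytes:
  [0]=0xdd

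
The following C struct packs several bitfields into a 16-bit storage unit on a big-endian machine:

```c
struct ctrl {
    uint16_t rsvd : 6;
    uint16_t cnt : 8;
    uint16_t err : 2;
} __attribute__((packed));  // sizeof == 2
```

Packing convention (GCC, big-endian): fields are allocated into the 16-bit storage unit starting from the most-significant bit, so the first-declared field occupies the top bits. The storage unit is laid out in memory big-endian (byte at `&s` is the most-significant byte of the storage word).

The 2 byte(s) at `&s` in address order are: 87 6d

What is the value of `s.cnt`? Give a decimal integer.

219

[0]=0x87 [1]=0x6d (big-endian) → word 0x876d
rsvd [10+:6] = (word>>10) & 0x3f = 33
cnt [2+:8] = (word>>2) & 0xff = 219  ←
err [0+:2] = (word>>0) & 0x3 = 1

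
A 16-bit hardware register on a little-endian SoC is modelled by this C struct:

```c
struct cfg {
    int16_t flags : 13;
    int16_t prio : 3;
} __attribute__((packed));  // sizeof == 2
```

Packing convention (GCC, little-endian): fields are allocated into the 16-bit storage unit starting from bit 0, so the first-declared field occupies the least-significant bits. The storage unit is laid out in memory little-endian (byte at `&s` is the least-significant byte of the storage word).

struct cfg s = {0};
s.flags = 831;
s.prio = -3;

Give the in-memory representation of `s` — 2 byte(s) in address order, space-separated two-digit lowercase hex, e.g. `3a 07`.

3f a3

[0+:13] flags=831 & 0x1fff = 0x33f; word=0x033f
[13+:3] prio=-3 & 0x7 = 0x5; word=0xa33f
word = 0xa33f → little-endian bytes:
  [0]=0x3f  [1]=0xa3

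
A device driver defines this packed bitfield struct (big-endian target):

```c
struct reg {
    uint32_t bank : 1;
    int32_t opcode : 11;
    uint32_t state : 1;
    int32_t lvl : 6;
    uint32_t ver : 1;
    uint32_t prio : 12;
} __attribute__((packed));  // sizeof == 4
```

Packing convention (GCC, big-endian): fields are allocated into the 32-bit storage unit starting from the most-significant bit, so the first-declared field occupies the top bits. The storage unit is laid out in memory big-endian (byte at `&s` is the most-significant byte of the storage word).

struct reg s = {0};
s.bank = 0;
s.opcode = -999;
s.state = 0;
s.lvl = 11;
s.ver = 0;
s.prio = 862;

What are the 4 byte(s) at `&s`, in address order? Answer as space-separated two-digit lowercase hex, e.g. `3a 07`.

41 91 63 5e

bank (1b) val=0 bits=0x0 at bit 31: 0x00000000
opcode (11b) val=-999 bits=0x419 at bit 20: 0x41900000
state (1b) val=0 bits=0x0 at bit 19: 0x41900000
lvl (6b) val=11 bits=0xb at bit 13: 0x41916000
ver (1b) val=0 bits=0x0 at bit 12: 0x41916000
prio (12b) val=862 bits=0x35e at bit 0: 0x4191635e
word = 0x4191635e → big-endian bytes:
  [0]=0x41  [1]=0x91  [2]=0x63  [3]=0x5e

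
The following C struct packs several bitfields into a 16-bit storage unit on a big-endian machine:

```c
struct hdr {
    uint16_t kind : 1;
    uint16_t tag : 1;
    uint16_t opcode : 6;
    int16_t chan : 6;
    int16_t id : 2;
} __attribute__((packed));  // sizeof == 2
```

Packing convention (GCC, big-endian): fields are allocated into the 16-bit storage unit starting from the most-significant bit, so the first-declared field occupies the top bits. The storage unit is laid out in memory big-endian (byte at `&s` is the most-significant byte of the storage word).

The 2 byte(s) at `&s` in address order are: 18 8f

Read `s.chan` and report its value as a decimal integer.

-29

[0]=0x18 [1]=0x8f (big-endian) → word 0x188f
kind:1 @ bit 15 → (0x188f>>15)&0x1 = 0x0
tag:1 @ bit 14 → (0x188f>>14)&0x1 = 0x0
opcode:6 @ bit 8 → (0x188f>>8)&0x3f = 0x18
chan:6 @ bit 2 → (0x188f>>2)&0x3f = 0x23  ←
id:2 @ bit 0 → (0x188f>>0)&0x3 = 0x3
chan signed 6b, MSB=1: 35 - 64 = -29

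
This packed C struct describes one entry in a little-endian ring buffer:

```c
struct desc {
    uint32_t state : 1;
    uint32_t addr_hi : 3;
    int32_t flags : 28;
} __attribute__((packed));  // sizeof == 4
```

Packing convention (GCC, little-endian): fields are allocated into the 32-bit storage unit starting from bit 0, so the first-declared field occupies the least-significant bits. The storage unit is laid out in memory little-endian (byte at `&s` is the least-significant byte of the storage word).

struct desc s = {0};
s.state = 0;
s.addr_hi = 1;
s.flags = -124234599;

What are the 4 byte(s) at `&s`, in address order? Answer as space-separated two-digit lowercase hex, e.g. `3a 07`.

92 49 85 89

state:1 = 0 → 0x0 << 0 → word 0x00000000
addr_hi:3 = 1 → 0x1 << 1 → word 0x00000002
flags:28 = -124234599 → 0x8985499 << 4 → word 0x89854992
word = 0x89854992 → little-endian bytes:
  [0]=0x92  [1]=0x49  [2]=0x85  [3]=0x89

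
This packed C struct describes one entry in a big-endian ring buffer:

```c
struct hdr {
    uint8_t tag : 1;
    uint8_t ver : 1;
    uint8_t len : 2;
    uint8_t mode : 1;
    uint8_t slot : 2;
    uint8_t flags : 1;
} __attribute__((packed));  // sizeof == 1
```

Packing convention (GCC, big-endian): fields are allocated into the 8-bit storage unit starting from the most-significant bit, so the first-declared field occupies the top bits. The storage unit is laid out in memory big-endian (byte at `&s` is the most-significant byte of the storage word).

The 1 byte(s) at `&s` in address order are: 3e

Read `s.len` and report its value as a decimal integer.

3

[0]=0x3e (big-endian) → word 0x3e
tag:1 @ bit 7 → (0x3e>>7)&0x1 = 0x0
ver:1 @ bit 6 → (0x3e>>6)&0x1 = 0x0
len:2 @ bit 4 → (0x3e>>4)&0x3 = 0x3  ←
mode:1 @ bit 3 → (0x3e>>3)&0x1 = 0x1
slot:2 @ bit 1 → (0x3e>>1)&0x3 = 0x3
flags:1 @ bit 0 → (0x3e>>0)&0x1 = 0x0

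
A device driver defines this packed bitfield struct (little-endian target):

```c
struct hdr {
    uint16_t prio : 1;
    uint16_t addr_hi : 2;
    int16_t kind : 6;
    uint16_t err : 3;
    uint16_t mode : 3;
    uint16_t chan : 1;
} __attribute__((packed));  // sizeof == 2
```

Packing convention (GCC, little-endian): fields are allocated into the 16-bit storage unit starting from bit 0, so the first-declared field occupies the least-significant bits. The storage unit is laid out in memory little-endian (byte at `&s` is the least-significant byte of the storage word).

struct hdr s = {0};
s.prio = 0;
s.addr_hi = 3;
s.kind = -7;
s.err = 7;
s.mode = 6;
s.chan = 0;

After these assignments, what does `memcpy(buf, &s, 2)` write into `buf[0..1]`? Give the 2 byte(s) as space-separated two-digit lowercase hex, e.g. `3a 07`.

[0+:1] prio=0 & 0x1 = 0x0; word=0x0000
[1+:2] addr_hi=3 & 0x3 = 0x3; word=0x0006
[3+:6] kind=-7 & 0x3f = 0x39; word=0x01ce
[9+:3] err=7 & 0x7 = 0x7; word=0x0fce
[12+:3] mode=6 & 0x7 = 0x6; word=0x6fce
[15+:1] chan=0 & 0x1 = 0x0; word=0x6fce
word = 0x6fce → little-endian bytes:
  [0]=0xce  [1]=0x6f

ce 6f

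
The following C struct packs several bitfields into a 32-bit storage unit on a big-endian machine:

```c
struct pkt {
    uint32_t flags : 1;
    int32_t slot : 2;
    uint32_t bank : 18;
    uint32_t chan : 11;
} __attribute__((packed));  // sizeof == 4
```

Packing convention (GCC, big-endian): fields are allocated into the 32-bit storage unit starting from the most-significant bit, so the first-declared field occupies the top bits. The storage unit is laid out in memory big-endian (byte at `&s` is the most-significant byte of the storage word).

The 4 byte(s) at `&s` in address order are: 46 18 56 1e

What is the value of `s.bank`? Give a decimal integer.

[0]=0x46 [1]=0x18 [2]=0x56 [3]=0x1e (big-endian) → word 0x4618561e
flags [31+:1] = (word>>31) & 0x1 = 0
slot [29+:2] = (word>>29) & 0x3 = 2
bank [11+:18] = (word>>11) & 0x3ffff = 49930  ←
chan [0+:11] = (word>>0) & 0x7ff = 1566

49930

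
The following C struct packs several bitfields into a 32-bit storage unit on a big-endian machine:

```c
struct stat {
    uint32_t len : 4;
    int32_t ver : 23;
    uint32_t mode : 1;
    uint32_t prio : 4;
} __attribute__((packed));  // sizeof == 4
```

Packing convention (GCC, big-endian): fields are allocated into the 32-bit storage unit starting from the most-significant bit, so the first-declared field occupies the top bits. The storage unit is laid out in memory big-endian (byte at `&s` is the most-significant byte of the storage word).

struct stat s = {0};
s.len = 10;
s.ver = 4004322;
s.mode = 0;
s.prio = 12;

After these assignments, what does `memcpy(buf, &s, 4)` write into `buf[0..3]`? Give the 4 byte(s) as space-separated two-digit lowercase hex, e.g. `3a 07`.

a7 a3 3c 4c

len (4b) val=10 bits=0xa at bit 28: 0xa0000000
ver (23b) val=4004322 bits=0x3d19e2 at bit 5: 0xa7a33c40
mode (1b) val=0 bits=0x0 at bit 4: 0xa7a33c40
prio (4b) val=12 bits=0xc at bit 0: 0xa7a33c4c
word = 0xa7a33c4c → big-endian bytes:
  [0]=0xa7  [1]=0xa3  [2]=0x3c  [3]=0x4c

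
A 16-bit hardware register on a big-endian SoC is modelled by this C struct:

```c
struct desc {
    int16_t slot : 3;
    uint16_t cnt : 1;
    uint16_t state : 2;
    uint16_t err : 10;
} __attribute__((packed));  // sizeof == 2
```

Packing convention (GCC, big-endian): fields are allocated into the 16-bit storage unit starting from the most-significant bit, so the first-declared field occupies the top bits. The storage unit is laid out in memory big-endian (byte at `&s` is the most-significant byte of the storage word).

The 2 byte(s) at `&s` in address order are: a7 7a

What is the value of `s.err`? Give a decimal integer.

[0]=0xa7 [1]=0x7a (big-endian) → word 0xa77a
slot:3 @ bit 13 → (0xa77a>>13)&0x7 = 0x5
cnt:1 @ bit 12 → (0xa77a>>12)&0x1 = 0x0
state:2 @ bit 10 → (0xa77a>>10)&0x3 = 0x1
err:10 @ bit 0 → (0xa77a>>0)&0x3ff = 0x37a  ←

890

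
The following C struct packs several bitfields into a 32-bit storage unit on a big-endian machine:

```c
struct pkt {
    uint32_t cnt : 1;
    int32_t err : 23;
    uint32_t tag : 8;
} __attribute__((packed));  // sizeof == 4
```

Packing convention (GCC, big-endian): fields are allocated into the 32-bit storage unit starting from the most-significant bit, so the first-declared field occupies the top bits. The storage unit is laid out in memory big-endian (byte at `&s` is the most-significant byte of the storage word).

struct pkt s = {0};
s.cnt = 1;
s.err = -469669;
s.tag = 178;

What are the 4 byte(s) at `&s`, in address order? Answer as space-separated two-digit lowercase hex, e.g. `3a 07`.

cnt (1b) val=1 bits=0x1 at bit 31: 0x80000000
err (23b) val=-469669 bits=0x78d55b at bit 8: 0xf8d55b00
tag (8b) val=178 bits=0xb2 at bit 0: 0xf8d55bb2
word = 0xf8d55bb2 → big-endian bytes:
  [0]=0xf8  [1]=0xd5  [2]=0x5b  [3]=0xb2

f8 d5 5b b2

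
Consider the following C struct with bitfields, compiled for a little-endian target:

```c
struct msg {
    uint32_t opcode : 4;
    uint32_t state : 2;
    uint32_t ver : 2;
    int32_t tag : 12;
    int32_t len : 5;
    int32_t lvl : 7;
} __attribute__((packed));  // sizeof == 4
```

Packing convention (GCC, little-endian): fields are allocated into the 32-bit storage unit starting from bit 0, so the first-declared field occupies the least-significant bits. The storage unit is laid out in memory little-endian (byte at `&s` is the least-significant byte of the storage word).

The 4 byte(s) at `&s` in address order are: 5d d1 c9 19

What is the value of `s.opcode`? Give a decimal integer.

13

[0]=0x5d [1]=0xd1 [2]=0xc9 [3]=0x19 (little-endian) → word 0x19c9d15d
opcode [0+:4] = (word>>0) & 0xf = 13  ←
state [4+:2] = (word>>4) & 0x3 = 1
ver [6+:2] = (word>>6) & 0x3 = 1
tag [8+:12] = (word>>8) & 0xfff = 2513
len [20+:5] = (word>>20) & 0x1f = 28
lvl [25+:7] = (word>>25) & 0x7f = 12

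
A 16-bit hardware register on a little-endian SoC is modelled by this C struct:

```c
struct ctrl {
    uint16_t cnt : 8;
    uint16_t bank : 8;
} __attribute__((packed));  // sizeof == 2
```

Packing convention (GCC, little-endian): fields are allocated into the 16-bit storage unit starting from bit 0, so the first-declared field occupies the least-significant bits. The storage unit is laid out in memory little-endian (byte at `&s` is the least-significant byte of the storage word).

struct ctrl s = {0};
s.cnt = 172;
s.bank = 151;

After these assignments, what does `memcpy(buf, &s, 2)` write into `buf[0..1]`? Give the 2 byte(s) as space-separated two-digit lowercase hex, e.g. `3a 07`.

cnt (8b) val=172 bits=0xac at bit 0: 0x00ac
bank (8b) val=151 bits=0x97 at bit 8: 0x97ac
word = 0x97ac → little-endian bytes:
  [0]=0xac  [1]=0x97

ac 97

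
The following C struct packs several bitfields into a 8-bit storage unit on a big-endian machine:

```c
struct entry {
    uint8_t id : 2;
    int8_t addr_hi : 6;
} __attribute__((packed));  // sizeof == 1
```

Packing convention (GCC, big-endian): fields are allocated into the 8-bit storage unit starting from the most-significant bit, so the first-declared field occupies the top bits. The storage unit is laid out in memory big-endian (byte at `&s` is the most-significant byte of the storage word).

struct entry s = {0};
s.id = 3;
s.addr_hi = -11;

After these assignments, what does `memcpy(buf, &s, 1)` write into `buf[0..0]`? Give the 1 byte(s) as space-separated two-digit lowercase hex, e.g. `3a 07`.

id (2b) val=3 bits=0x3 at bit 6: 0xc0
addr_hi (6b) val=-11 bits=0x35 at bit 0: 0xf5
word = 0xf5 → big-endian bytes:
  [0]=0xf5

f5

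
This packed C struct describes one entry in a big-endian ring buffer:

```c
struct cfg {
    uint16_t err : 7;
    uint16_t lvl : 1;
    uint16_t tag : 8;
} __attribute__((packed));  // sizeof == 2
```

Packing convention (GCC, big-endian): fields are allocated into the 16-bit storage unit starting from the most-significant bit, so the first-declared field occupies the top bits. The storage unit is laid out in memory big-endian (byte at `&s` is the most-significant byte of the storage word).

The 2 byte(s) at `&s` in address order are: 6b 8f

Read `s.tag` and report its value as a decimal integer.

[0]=0x6b [1]=0x8f (big-endian) → word 0x6b8f
err [9+:7] = (word>>9) & 0x7f = 53
lvl [8+:1] = (word>>8) & 0x1 = 1
tag [0+:8] = (word>>0) & 0xff = 143  ←

143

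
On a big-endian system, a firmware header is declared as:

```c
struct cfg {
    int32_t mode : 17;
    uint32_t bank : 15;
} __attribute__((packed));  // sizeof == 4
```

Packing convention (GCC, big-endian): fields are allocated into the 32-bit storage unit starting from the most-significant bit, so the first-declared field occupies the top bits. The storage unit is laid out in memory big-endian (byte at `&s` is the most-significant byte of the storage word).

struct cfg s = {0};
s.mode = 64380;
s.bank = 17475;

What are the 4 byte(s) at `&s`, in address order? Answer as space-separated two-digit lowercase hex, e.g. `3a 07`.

7d be 44 43

[15+:17] mode=64380 & 0x1ffff = 0xfb7c; word=0x7dbe0000
[0+:15] bank=17475 & 0x7fff = 0x4443; word=0x7dbe4443
word = 0x7dbe4443 → big-endian bytes:
  [0]=0x7d  [1]=0xbe  [2]=0x44  [3]=0x43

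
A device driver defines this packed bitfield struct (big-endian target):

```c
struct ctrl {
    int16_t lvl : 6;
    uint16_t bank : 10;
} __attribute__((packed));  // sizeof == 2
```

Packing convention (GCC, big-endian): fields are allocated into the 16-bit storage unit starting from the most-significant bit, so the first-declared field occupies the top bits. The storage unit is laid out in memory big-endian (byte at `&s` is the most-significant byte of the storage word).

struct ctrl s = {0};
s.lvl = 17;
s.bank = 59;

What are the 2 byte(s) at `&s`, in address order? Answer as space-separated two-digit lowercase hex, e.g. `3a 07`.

lvl (6b) val=17 bits=0x11 at bit 10: 0x4400
bank (10b) val=59 bits=0x3b at bit 0: 0x443b
word = 0x443b → big-endian bytes:
  [0]=0x44  [1]=0x3b

44 3b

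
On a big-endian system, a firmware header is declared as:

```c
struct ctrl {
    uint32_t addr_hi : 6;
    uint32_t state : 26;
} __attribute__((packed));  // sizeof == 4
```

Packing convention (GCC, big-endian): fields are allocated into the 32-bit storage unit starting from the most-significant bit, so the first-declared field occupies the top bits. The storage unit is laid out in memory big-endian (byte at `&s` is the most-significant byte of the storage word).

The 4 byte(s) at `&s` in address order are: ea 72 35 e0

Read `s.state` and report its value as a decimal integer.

[0]=0xea [1]=0x72 [2]=0x35 [3]=0xe0 (big-endian) → word 0xea7235e0
addr_hi:6 @ bit 26 → (0xea7235e0>>26)&0x3f = 0x3a
state:26 @ bit 0 → (0xea7235e0>>0)&0x3ffffff = 0x27235e0  ←

41039328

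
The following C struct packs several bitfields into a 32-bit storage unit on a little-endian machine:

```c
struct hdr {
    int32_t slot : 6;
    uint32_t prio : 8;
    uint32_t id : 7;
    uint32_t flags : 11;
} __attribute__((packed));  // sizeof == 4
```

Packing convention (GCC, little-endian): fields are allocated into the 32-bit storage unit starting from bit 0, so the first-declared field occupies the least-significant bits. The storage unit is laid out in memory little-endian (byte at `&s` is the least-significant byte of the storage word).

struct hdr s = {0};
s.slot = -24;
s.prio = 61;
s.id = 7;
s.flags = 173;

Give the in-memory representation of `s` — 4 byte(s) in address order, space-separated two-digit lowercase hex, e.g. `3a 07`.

68 cf a1 15

slot:6 = -24 → 0x28 << 0 → word 0x00000028
prio:8 = 61 → 0x3d << 6 → word 0x00000f68
id:7 = 7 → 0x7 << 14 → word 0x0001cf68
flags:11 = 173 → 0xad << 21 → word 0x15a1cf68
word = 0x15a1cf68 → little-endian bytes:
  [0]=0x68  [1]=0xcf  [2]=0xa1  [3]=0x15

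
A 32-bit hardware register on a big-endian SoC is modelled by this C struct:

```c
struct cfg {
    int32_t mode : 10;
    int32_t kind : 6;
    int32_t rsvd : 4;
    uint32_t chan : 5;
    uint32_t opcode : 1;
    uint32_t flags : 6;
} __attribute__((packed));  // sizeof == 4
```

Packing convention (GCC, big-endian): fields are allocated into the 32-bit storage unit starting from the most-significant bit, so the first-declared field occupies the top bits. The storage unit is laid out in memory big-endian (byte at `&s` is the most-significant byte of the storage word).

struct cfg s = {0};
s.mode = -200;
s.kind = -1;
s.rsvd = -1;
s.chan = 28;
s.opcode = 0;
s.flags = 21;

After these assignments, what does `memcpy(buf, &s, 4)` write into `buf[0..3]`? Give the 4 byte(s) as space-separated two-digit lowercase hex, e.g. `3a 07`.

ce 3f fe 15

mode:10 = -200 → 0x338 << 22 → word 0xce000000
kind:6 = -1 → 0x3f << 16 → word 0xce3f0000
rsvd:4 = -1 → 0xf << 12 → word 0xce3ff000
chan:5 = 28 → 0x1c << 7 → word 0xce3ffe00
opcode:1 = 0 → 0x0 << 6 → word 0xce3ffe00
flags:6 = 21 → 0x15 << 0 → word 0xce3ffe15
word = 0xce3ffe15 → big-endian bytes:
  [0]=0xce  [1]=0x3f  [2]=0xfe  [3]=0x15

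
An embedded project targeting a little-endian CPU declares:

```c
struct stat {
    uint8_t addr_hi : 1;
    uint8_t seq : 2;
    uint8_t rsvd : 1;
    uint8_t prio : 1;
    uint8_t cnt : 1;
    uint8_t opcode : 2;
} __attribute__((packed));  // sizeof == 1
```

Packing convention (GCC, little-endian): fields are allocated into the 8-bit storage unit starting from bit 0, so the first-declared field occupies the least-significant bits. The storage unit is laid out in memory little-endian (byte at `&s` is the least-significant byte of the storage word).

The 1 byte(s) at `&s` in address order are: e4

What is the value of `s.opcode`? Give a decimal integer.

3

[0]=0xe4 (little-endian) → word 0xe4
addr_hi:1 @ bit 0 → (0xe4>>0)&0x1 = 0x0
seq:2 @ bit 1 → (0xe4>>1)&0x3 = 0x2
rsvd:1 @ bit 3 → (0xe4>>3)&0x1 = 0x0
prio:1 @ bit 4 → (0xe4>>4)&0x1 = 0x0
cnt:1 @ bit 5 → (0xe4>>5)&0x1 = 0x1
opcode:2 @ bit 6 → (0xe4>>6)&0x3 = 0x3  ←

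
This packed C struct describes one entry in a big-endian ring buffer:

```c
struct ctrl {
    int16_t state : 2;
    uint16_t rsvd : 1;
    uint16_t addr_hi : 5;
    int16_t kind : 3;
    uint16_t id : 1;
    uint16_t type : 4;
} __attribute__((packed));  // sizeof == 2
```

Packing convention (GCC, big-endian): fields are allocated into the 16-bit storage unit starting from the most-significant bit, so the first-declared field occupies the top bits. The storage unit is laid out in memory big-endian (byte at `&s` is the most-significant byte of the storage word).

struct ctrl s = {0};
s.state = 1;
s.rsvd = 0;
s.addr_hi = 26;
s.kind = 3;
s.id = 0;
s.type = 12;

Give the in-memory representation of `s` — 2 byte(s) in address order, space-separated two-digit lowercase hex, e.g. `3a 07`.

state (2b) val=1 bits=0x1 at bit 14: 0x4000
rsvd (1b) val=0 bits=0x0 at bit 13: 0x4000
addr_hi (5b) val=26 bits=0x1a at bit 8: 0x5a00
kind (3b) val=3 bits=0x3 at bit 5: 0x5a60
id (1b) val=0 bits=0x0 at bit 4: 0x5a60
type (4b) val=12 bits=0xc at bit 0: 0x5a6c
word = 0x5a6c → big-endian bytes:
  [0]=0x5a  [1]=0x6c

5a 6c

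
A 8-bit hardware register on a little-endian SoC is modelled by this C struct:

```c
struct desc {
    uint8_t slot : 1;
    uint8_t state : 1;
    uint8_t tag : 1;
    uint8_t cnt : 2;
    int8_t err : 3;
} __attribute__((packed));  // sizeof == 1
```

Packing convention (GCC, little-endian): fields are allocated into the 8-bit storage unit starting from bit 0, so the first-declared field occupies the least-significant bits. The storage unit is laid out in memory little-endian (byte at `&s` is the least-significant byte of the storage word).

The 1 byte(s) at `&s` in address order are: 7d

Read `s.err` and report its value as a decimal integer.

[0]=0x7d (little-endian) → word 0x7d
slot [0+:1] = (word>>0) & 0x1 = 1
state [1+:1] = (word>>1) & 0x1 = 0
tag [2+:1] = (word>>2) & 0x1 = 1
cnt [3+:2] = (word>>3) & 0x3 = 3
err [5+:3] = (word>>5) & 0x7 = 3  ←
err signed 3b, MSB=0: value = 3

3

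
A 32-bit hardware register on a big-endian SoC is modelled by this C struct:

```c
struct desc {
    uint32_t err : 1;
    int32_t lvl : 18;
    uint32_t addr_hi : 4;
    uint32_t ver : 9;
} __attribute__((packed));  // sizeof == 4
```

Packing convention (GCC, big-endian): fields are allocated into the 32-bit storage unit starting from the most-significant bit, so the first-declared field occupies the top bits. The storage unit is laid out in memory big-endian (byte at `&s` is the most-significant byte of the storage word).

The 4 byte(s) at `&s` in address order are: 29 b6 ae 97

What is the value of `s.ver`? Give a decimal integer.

151

[0]=0x29 [1]=0xb6 [2]=0xae [3]=0x97 (big-endian) → word 0x29b6ae97
err:1 @ bit 31 → (0x29b6ae97>>31)&0x1 = 0x0
lvl:18 @ bit 13 → (0x29b6ae97>>13)&0x3ffff = 0x14db5
addr_hi:4 @ bit 9 → (0x29b6ae97>>9)&0xf = 0x7
ver:9 @ bit 0 → (0x29b6ae97>>0)&0x1ff = 0x97  ←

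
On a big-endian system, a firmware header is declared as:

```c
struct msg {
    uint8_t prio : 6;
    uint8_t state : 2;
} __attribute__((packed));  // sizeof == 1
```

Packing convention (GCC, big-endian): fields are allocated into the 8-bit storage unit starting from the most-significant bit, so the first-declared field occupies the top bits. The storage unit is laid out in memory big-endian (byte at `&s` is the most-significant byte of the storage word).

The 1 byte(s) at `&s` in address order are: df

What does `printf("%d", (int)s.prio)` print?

[0]=0xdf (big-endian) → word 0xdf
prio [2+:6] = (word>>2) & 0x3f = 55  ←
state [0+:2] = (word>>0) & 0x3 = 3

55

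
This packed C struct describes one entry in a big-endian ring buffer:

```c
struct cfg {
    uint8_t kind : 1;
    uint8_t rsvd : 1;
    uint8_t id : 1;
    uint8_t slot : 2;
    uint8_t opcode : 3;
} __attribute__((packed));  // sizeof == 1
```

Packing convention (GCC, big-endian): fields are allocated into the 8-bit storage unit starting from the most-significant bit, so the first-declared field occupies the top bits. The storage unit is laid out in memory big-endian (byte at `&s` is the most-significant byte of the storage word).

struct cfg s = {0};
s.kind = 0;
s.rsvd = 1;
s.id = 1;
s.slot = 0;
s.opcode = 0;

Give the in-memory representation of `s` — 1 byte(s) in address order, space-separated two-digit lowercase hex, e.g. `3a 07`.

60

[7+:1] kind=0 & 0x1 = 0x0; word=0x00
[6+:1] rsvd=1 & 0x1 = 0x1; word=0x40
[5+:1] id=1 & 0x1 = 0x1; word=0x60
[3+:2] slot=0 & 0x3 = 0x0; word=0x60
[0+:3] opcode=0 & 0x7 = 0x0; word=0x60
word = 0x60 → big-endian bytes:
  [0]=0x60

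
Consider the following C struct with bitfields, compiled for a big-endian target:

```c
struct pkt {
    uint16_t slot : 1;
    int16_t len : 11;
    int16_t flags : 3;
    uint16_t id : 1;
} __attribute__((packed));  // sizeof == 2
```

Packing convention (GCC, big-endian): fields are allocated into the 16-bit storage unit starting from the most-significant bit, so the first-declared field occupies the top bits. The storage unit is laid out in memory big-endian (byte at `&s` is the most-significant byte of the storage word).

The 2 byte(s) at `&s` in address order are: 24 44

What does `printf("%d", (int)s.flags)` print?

2

[0]=0x24 [1]=0x44 (big-endian) → word 0x2444
slot [15+:1] = (word>>15) & 0x1 = 0
len [4+:11] = (word>>4) & 0x7ff = 580
flags [1+:3] = (word>>1) & 0x7 = 2  ←
id [0+:1] = (word>>0) & 0x1 = 0
flags signed 3b, MSB=0: value = 2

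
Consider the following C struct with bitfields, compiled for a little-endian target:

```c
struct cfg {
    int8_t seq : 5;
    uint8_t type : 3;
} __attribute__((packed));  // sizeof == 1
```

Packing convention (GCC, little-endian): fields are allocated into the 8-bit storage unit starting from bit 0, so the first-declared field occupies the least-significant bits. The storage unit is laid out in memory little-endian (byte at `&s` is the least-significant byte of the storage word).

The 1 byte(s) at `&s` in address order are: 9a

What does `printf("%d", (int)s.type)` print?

4

[0]=0x9a (little-endian) → word 0x9a
seq [0+:5] = (word>>0) & 0x1f = 26
type [5+:3] = (word>>5) & 0x7 = 4  ←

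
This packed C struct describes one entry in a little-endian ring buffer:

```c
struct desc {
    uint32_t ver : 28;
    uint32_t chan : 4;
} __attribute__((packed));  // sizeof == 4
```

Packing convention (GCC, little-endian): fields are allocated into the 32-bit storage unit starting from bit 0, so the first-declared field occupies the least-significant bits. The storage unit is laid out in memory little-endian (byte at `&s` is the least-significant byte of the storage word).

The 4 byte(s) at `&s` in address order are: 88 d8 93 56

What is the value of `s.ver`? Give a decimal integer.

[0]=0x88 [1]=0xd8 [2]=0x93 [3]=0x56 (little-endian) → word 0x5693d888
ver:28 @ bit 0 → (0x5693d888>>0)&0xfffffff = 0x693d888  ←
chan:4 @ bit 28 → (0x5693d888>>28)&0xf = 0x5

110352520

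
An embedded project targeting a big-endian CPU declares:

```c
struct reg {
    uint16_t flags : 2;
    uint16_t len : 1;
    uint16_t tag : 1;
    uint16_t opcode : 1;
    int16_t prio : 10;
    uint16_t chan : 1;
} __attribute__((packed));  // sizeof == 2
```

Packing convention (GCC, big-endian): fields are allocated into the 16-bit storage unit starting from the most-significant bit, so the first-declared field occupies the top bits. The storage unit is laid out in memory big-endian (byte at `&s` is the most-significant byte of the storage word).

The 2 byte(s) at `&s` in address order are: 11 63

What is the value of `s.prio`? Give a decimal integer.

177

[0]=0x11 [1]=0x63 (big-endian) → word 0x1163
flags:2 @ bit 14 → (0x1163>>14)&0x3 = 0x0
len:1 @ bit 13 → (0x1163>>13)&0x1 = 0x0
tag:1 @ bit 12 → (0x1163>>12)&0x1 = 0x1
opcode:1 @ bit 11 → (0x1163>>11)&0x1 = 0x0
prio:10 @ bit 1 → (0x1163>>1)&0x3ff = 0xb1  ←
chan:1 @ bit 0 → (0x1163>>0)&0x1 = 0x1
prio signed 10b, MSB=0: value = 177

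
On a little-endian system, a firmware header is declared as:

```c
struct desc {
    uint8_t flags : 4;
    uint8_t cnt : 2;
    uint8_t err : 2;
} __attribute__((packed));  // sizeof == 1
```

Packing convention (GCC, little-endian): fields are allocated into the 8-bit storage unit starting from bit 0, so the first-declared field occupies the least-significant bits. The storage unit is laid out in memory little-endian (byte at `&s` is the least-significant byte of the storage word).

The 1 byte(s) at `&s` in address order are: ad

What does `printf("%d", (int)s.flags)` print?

13

[0]=0xad (little-endian) → word 0xad
flags [0+:4] = (word>>0) & 0xf = 13  ←
cnt [4+:2] = (word>>4) & 0x3 = 2
err [6+:2] = (word>>6) & 0x3 = 2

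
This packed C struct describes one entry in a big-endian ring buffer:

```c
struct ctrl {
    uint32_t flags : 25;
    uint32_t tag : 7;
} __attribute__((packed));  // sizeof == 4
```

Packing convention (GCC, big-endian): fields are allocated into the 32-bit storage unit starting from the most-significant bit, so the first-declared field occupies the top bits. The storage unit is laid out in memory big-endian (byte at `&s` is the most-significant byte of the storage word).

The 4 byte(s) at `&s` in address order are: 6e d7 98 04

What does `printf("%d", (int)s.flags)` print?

[0]=0x6e [1]=0xd7 [2]=0x98 [3]=0x04 (big-endian) → word 0x6ed79804
flags [7+:25] = (word>>7) & 0x1ffffff = 14528304  ←
tag [0+:7] = (word>>0) & 0x7f = 4

14528304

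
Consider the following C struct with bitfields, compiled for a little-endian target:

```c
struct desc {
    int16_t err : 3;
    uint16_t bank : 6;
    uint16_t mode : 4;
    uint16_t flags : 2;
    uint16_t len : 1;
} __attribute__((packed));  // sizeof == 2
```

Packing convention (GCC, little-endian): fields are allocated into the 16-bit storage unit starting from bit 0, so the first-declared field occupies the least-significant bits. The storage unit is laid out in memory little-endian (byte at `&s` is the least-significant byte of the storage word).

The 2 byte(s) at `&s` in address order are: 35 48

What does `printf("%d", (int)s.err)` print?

[0]=0x35 [1]=0x48 (little-endian) → word 0x4835
err:3 @ bit 0 → (0x4835>>0)&0x7 = 0x5  ←
bank:6 @ bit 3 → (0x4835>>3)&0x3f = 0x6
mode:4 @ bit 9 → (0x4835>>9)&0xf = 0x4
flags:2 @ bit 13 → (0x4835>>13)&0x3 = 0x2
len:1 @ bit 15 → (0x4835>>15)&0x1 = 0x0
err signed 3b, MSB=1: 5 - 8 = -3

-3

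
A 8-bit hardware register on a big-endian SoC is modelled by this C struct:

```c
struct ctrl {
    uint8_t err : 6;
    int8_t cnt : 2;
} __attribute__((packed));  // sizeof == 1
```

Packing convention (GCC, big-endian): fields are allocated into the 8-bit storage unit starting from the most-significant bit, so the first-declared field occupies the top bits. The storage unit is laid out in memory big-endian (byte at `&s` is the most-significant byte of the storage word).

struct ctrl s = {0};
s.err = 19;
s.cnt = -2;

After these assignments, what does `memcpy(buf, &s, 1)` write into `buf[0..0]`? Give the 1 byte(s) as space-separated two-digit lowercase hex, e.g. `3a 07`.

4e

err (6b) val=19 bits=0x13 at bit 2: 0x4c
cnt (2b) val=-2 bits=0x2 at bit 0: 0x4e
word = 0x4e → big-endian bytes:
  [0]=0x4e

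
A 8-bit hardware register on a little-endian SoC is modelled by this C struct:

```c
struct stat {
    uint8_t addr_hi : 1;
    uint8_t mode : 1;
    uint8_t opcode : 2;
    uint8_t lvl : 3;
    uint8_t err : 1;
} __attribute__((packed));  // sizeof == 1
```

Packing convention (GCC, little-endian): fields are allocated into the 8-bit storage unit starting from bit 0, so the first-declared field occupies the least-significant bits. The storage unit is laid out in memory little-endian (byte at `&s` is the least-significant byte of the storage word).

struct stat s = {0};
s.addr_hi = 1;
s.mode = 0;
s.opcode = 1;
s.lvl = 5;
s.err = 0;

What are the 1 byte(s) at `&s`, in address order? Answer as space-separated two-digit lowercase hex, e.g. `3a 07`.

55

addr_hi (1b) val=1 bits=0x1 at bit 0: 0x01
mode (1b) val=0 bits=0x0 at bit 1: 0x01
opcode (2b) val=1 bits=0x1 at bit 2: 0x05
lvl (3b) val=5 bits=0x5 at bit 4: 0x55
err (1b) val=0 bits=0x0 at bit 7: 0x55
word = 0x55 → little-endian bytes:
  [0]=0x55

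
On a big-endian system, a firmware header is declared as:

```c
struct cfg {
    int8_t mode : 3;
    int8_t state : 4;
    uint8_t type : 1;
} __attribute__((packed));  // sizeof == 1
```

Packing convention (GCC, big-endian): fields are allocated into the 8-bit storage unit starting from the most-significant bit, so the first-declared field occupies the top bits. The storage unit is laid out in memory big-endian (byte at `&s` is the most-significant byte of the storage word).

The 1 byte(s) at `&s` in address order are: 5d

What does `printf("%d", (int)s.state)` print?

-2

[0]=0x5d (big-endian) → word 0x5d
mode [5+:3] = (word>>5) & 0x7 = 2
state [1+:4] = (word>>1) & 0xf = 14  ←
type [0+:1] = (word>>0) & 0x1 = 1
state signed 4b, MSB=1: 14 - 16 = -2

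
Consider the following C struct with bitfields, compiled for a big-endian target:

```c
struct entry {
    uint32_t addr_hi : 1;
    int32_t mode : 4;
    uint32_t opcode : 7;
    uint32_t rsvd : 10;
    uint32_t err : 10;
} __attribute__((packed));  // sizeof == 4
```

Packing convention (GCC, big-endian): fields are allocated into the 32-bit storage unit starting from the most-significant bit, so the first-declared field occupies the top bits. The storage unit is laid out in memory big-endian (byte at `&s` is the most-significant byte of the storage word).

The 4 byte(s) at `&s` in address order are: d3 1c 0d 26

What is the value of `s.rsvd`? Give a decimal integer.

[0]=0xd3 [1]=0x1c [2]=0x0d [3]=0x26 (big-endian) → word 0xd31c0d26
addr_hi [31+:1] = (word>>31) & 0x1 = 1
mode [27+:4] = (word>>27) & 0xf = 10
opcode [20+:7] = (word>>20) & 0x7f = 49
rsvd [10+:10] = (word>>10) & 0x3ff = 771  ←
err [0+:10] = (word>>0) & 0x3ff = 294

771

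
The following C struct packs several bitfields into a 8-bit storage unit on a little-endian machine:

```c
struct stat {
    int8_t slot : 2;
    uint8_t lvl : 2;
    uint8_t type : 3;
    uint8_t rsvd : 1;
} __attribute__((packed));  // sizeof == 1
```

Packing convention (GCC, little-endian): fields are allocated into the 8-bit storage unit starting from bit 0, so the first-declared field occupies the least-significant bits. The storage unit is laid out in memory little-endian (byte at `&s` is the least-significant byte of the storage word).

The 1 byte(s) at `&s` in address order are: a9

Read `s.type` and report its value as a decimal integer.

[0]=0xa9 (little-endian) → word 0xa9
slot [0+:2] = (word>>0) & 0x3 = 1
lvl [2+:2] = (word>>2) & 0x3 = 2
type [4+:3] = (word>>4) & 0x7 = 2  ←
rsvd [7+:1] = (word>>7) & 0x1 = 1

2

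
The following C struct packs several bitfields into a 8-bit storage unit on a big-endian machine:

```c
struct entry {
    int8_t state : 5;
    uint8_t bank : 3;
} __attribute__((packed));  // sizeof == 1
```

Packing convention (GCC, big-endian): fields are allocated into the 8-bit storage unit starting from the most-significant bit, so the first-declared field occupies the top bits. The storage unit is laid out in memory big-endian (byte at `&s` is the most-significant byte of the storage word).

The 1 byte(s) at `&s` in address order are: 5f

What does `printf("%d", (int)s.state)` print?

[0]=0x5f (big-endian) → word 0x5f
state [3+:5] = (word>>3) & 0x1f = 11  ←
bank [0+:3] = (word>>0) & 0x7 = 7
state signed 5b, MSB=0: value = 11

11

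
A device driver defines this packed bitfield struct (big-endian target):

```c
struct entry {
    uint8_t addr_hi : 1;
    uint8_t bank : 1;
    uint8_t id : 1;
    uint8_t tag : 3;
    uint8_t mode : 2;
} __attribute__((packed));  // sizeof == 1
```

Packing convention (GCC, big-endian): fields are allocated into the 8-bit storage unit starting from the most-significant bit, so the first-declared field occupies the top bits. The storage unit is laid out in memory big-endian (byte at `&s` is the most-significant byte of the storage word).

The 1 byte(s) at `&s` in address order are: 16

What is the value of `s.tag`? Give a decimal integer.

5

[0]=0x16 (big-endian) → word 0x16
addr_hi [7+:1] = (word>>7) & 0x1 = 0
bank [6+:1] = (word>>6) & 0x1 = 0
id [5+:1] = (word>>5) & 0x1 = 0
tag [2+:3] = (word>>2) & 0x7 = 5  ←
mode [0+:2] = (word>>0) & 0x3 = 2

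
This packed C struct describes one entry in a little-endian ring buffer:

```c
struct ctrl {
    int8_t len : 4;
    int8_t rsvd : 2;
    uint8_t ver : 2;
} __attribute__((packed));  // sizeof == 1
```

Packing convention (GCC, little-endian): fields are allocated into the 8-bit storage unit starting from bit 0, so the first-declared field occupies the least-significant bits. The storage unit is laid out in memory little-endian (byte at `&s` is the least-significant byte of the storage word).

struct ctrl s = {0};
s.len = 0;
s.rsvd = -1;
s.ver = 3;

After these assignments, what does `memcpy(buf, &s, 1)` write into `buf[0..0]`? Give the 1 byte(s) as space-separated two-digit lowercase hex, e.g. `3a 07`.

f0

len (4b) val=0 bits=0x0 at bit 0: 0x00
rsvd (2b) val=-1 bits=0x3 at bit 4: 0x30
ver (2b) val=3 bits=0x3 at bit 6: 0xf0
word = 0xf0 → little-endian bytes:
  [0]=0xf0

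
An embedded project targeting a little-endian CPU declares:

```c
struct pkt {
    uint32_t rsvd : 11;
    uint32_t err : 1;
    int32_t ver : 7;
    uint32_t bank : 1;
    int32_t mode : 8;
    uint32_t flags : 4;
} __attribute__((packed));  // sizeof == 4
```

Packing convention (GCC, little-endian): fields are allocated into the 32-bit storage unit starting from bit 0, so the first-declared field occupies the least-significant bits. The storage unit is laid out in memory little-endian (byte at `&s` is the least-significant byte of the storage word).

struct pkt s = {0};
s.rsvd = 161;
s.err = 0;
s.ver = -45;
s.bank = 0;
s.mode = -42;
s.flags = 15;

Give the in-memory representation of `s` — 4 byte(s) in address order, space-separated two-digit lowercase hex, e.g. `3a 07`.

a1 30 65 fd

rsvd:11 = 161 → 0xa1 << 0 → word 0x000000a1
err:1 = 0 → 0x0 << 11 → word 0x000000a1
ver:7 = -45 → 0x53 << 12 → word 0x000530a1
bank:1 = 0 → 0x0 << 19 → word 0x000530a1
mode:8 = -42 → 0xd6 << 20 → word 0x0d6530a1
flags:4 = 15 → 0xf << 28 → word 0xfd6530a1
word = 0xfd6530a1 → little-endian bytes:
  [0]=0xa1  [1]=0x30  [2]=0x65  [3]=0xfd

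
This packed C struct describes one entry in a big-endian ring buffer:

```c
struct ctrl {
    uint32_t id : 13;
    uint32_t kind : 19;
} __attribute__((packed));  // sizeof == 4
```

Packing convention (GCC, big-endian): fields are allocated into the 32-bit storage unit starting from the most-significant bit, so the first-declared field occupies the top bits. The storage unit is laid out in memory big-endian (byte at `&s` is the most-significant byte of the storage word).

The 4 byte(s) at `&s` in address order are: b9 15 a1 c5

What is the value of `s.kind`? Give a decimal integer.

369093

[0]=0xb9 [1]=0x15 [2]=0xa1 [3]=0xc5 (big-endian) → word 0xb915a1c5
id [19+:13] = (word>>19) & 0x1fff = 5922
kind [0+:19] = (word>>0) & 0x7ffff = 369093  ←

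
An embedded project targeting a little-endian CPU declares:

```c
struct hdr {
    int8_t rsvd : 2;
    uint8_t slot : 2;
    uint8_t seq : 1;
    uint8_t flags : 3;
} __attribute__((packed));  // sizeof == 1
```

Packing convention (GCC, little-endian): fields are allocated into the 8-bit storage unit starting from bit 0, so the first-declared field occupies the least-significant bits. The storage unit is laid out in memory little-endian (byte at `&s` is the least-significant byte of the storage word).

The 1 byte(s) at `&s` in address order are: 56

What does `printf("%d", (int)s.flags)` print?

2

[0]=0x56 (little-endian) → word 0x56
rsvd [0+:2] = (word>>0) & 0x3 = 2
slot [2+:2] = (word>>2) & 0x3 = 1
seq [4+:1] = (word>>4) & 0x1 = 1
flags [5+:3] = (word>>5) & 0x7 = 2  ←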